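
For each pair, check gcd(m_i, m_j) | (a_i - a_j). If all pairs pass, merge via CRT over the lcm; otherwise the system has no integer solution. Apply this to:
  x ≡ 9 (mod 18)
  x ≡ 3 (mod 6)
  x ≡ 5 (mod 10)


Moduli 18, 6, 10 are not pairwise coprime, so CRT works modulo lcm(m_i) when all pairwise compatibility conditions hold.
Pairwise compatibility: gcd(m_i, m_j) must divide a_i - a_j for every pair.
Merge one congruence at a time:
  Start: x ≡ 9 (mod 18).
  Combine with x ≡ 3 (mod 6): gcd(18, 6) = 6; 3 - 9 = -6, which IS divisible by 6, so compatible.
    Write x = 9 + 18·t and substitute into x ≡ 3 (mod 6): 18·t ≡ 3 − 9 = -6 (mod 6).
    Divide the congruence (and modulus) by g = 6: 3·t ≡ -1 (mod 1).
    Modulo 1 every t works; take t = 0.
    Then x = 9 + 18·0 = 9, valid modulo lcm(18, 6) = 18: x ≡ 9 (mod 18).
  Combine with x ≡ 5 (mod 10): gcd(18, 10) = 2; 5 - 9 = -4, which IS divisible by 2, so compatible.
    Write x = 9 + 18·t and substitute into x ≡ 5 (mod 10): 18·t ≡ 5 − 9 = -4 (mod 10).
    Divide the congruence (and modulus) by g = 2: 9·t ≡ -2 (mod 5).
    Reduce coefficients mod 5: 4·t ≡ 3 (mod 5).
    The inverse of 4 mod 5 is 4 (since 4·4 = 16 = 3·5 + 1), so t ≡ 4·3 = 12 ≡ 2 (mod 5).
    Then x = 9 + 18·2 = 45, valid modulo lcm(18, 10) = 90: x ≡ 45 (mod 90).
Verify: 45 mod 18 = 9, 45 mod 6 = 3, 45 mod 10 = 5.

x ≡ 45 (mod 90).


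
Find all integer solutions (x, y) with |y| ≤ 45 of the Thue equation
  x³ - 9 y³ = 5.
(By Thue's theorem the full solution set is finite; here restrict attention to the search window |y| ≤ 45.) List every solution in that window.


The equation is x³ - 9y³ = 5. For fixed y, x³ = 9·y³ + 5, so a solution requires the RHS to be a perfect cube.
Strategy: iterate y from -45 to 45, compute RHS = 9·y³ + 5, and check whether it is a (positive or negative) perfect cube.
Check small values of y:
  y = 0: RHS = 5 is not a perfect cube.
  y = 1: RHS = 14 is not a perfect cube.
  y = -1: RHS = -4 is not a perfect cube.
  y = 2: RHS = 77 is not a perfect cube.
  y = -2: RHS = -67 is not a perfect cube.
  y = 3: RHS = 248 is not a perfect cube.
  y = -3: RHS = -238 is not a perfect cube.
Continuing the search up to |y| = 45 finds no solutions either.
No (x, y) in the scanned range satisfies the equation.

No integer solutions with |y| ≤ 45.


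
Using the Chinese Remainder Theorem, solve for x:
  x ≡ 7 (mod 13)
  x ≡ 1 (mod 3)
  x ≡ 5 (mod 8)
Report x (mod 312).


Moduli 13, 3, 8 are pairwise coprime; by CRT there is a unique solution modulo M = 13 · 3 · 8 = 312.
Solve pairwise, accumulating the modulus:
  Start with x ≡ 7 (mod 13).
  Combine with x ≡ 1 (mod 3): since gcd(13, 3) = 1, we get a unique residue mod 39.
    Write x = 7 + 13·t and substitute into x ≡ 1 (mod 3): 13·t ≡ 1 − 7 = -6 (mod 3).
    Reduce coefficients mod 3: 1·t ≡ 0 (mod 3).
    So t ≡ 0 (mod 3).
    Then x = 7 + 13·0 = 7, valid modulo lcm(13, 3) = 39: x ≡ 7 (mod 39).
  Combine with x ≡ 5 (mod 8): since gcd(39, 8) = 1, we get a unique residue mod 312.
    Write x = 7 + 39·t and substitute into x ≡ 5 (mod 8): 39·t ≡ 5 − 7 = -2 (mod 8).
    Reduce coefficients mod 8: 7·t ≡ 6 (mod 8).
    The inverse of 7 mod 8 is 7 (since 7·7 = 49 = 6·8 + 1), so t ≡ 7·6 = 42 ≡ 2 (mod 8).
    Then x = 7 + 39·2 = 85, valid modulo lcm(39, 8) = 312: x ≡ 85 (mod 312).
Verify: 85 mod 13 = 7 ✓, 85 mod 3 = 1 ✓, 85 mod 8 = 5 ✓.

x ≡ 85 (mod 312).


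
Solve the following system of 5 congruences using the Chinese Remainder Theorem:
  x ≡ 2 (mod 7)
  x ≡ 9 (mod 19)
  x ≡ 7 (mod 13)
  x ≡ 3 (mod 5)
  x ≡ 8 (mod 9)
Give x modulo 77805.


Product of moduli M = 7 · 19 · 13 · 5 · 9 = 77805.
Merge one congruence at a time:
  Start: x ≡ 2 (mod 7).
  Combine with x ≡ 9 (mod 19); new modulus lcm = 133.
    Write x = 2 + 7·t and substitute into x ≡ 9 (mod 19): 7·t ≡ 9 − 2 = 7 (mod 19).
    The inverse of 7 mod 19 is 11 (since 7·11 = 77 = 4·19 + 1), so t ≡ 11·7 = 77 ≡ 1 (mod 19).
    Then x = 2 + 7·1 = 9, valid modulo lcm(7, 19) = 133: x ≡ 9 (mod 133).
  Combine with x ≡ 7 (mod 13); new modulus lcm = 1729.
    Write x = 9 + 133·t and substitute into x ≡ 7 (mod 13): 133·t ≡ 7 − 9 = -2 (mod 13).
    Reduce coefficients mod 13: 3·t ≡ 11 (mod 13).
    The inverse of 3 mod 13 is 9 (since 3·9 = 27 = 2·13 + 1), so t ≡ 9·11 = 99 ≡ 8 (mod 13).
    Then x = 9 + 133·8 = 1073, valid modulo lcm(133, 13) = 1729: x ≡ 1073 (mod 1729).
  Combine with x ≡ 3 (mod 5); new modulus lcm = 8645.
    Write x = 1073 + 1729·t and substitute into x ≡ 3 (mod 5): 1729·t ≡ 3 − 1073 = -1070 (mod 5).
    Reduce coefficients mod 5: 4·t ≡ 0 (mod 5).
    The inverse of 4 mod 5 is 4 (since 4·4 = 16 = 3·5 + 1), so t ≡ 4·0 = 0 ≡ 0 (mod 5).
    Then x = 1073 + 1729·0 = 1073, valid modulo lcm(1729, 5) = 8645: x ≡ 1073 (mod 8645).
  Combine with x ≡ 8 (mod 9); new modulus lcm = 77805.
    Write x = 1073 + 8645·t and substitute into x ≡ 8 (mod 9): 8645·t ≡ 8 − 1073 = -1065 (mod 9).
    Reduce coefficients mod 9: 5·t ≡ 6 (mod 9).
    The inverse of 5 mod 9 is 2 (since 5·2 = 10 = 1·9 + 1), so t ≡ 2·6 = 12 ≡ 3 (mod 9).
    Then x = 1073 + 8645·3 = 27008, valid modulo lcm(8645, 9) = 77805: x ≡ 27008 (mod 77805).
Verify against each original: 27008 mod 7 = 2, 27008 mod 19 = 9, 27008 mod 13 = 7, 27008 mod 5 = 3, 27008 mod 9 = 8.

x ≡ 27008 (mod 77805).


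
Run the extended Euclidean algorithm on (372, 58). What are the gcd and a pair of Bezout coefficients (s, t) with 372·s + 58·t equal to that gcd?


Euclidean algorithm on (372, 58) — divide until remainder is 0:
  372 = 6 · 58 + 24
  58 = 2 · 24 + 10
  24 = 2 · 10 + 4
  10 = 2 · 4 + 2
  4 = 2 · 2 + 0
gcd(372, 58) = 2.
Track Bezout coefficients alongside the remainders: start with r₀ = 372 = a·1 + b·0 (s = 1, t = 0) and r₁ = 58 = a·0 + b·1 (s = 0, t = 1); each new remainder r_{k+1} = r_{k-1} − q_k·r_k inherits s_{k+1} = s_{k-1} − q_k·s_k, t_{k+1} = t_{k-1} − q_k·t_k, so r_k = a·s_k + b·t_k at every step:
  q = 6: r = 24, s = 1 − 6·0 = 1, t = 0 − 6·1 = -6  (check: 372·1 + 58·(-6) = 24)
  q = 2: r = 10, s = 0 − 2·1 = -2, t = 1 − 2·(-6) = 13  (check: 372·(-2) + 58·13 = 10)
  q = 2: r = 4, s = 1 − 2·(-2) = 5, t = -6 − 2·13 = -32  (check: 372·5 + 58·(-32) = 4)
  q = 2: r = 2, s = -2 − 2·5 = -12, t = 13 − 2·(-32) = 77  (check: 372·(-12) + 58·77 = 2)
The row with r = 2 (the gcd) gives the Bezout coefficients s = -12, t = 77.
Result: 372 · (-12) + 58 · (77) = 2.

gcd(372, 58) = 2; s = -12, t = 77 (check: 372·(-12) + 58·77 = 2).


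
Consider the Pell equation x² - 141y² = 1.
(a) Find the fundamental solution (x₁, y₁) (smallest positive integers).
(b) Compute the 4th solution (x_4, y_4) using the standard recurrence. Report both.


Step 1: Find the fundamental solution (x₁, y₁) of x² - 141y² = 1.
  Expand √141 as a continued fraction. a₀ = ⌊√141⌋ = 11; iterate m_{k+1} = d_k·a_k − m_k, d_{k+1} = (141 − m_{k+1}²)/d_k, a_{k+1} = ⌊(a₀ + m_{k+1})/d_{k+1}⌋ (starting m₀ = 0, d₀ = 1), with convergents p_k = a_k·p_{k-1} + p_{k-2}, q_k = a_k·q_{k-1} + q_{k-2} (p₋₁ = 1, q₋₁ = 0):
  k = 0: a₀ = 11; p₀/q₀ = 11/1; p₀² − 141·q₀² = 121 − 141 = -20.
  k = 1: m = 11, d = 20, a = ⌊(11 + 11)/20⌋ = 1; p/q = (1·11 + 1)/(1·1 + 0) = 12/1; p² − 141·q² = 144 − 141 = 3.
  k = 2: m = 9, d = 3, a = ⌊(11 + 9)/3⌋ = 6; p/q = (6·12 + 11)/(6·1 + 1) = 83/7; p² − 141·q² = 6889 − 6909 = -20.
  k = 3: m = 9, d = 20, a = ⌊(11 + 9)/20⌋ = 1; p/q = (1·83 + 12)/(1·7 + 1) = 95/8; p² − 141·q² = 9025 − 9024 = 1.
  The first convergent with p² − 141·q² = 1 gives the fundamental solution (x₁, y₁) = (95, 8).
Step 2: Apply the recurrence (x_{n+1}, y_{n+1}) = (x₁x_n + 141y₁y_n, x₁y_n + y₁x_n) repeatedly.
  From (x_1, y_1) = (95, 8): x_2 = 95·95 + 141·8·8 = 18049; y_2 = 95·8 + 8·95 = 1520.
  From (x_2, y_2) = (18049, 1520): x_3 = 95·18049 + 141·8·1520 = 3429215; y_3 = 95·1520 + 8·18049 = 288792.
  From (x_3, y_3) = (3429215, 288792): x_4 = 95·3429215 + 141·8·288792 = 651532801; y_4 = 95·288792 + 8·3429215 = 54868960.
Step 3: Verify x_4² - 141·y_4² = 424494990778905601 - 424494990778905600 = 1 (should be 1). ✓

(x_1, y_1) = (95, 8); (x_4, y_4) = (651532801, 54868960).


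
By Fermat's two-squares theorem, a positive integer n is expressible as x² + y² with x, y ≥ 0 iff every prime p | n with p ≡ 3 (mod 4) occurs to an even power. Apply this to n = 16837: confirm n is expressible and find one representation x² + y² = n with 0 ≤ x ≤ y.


Step 1: Factor n = 16837 = 113 · 149.
Step 2: Check the mod-4 condition on each prime factor: 113 ≡ 1 (mod 4), exponent 1; 149 ≡ 1 (mod 4), exponent 1.
All primes ≡ 3 (mod 4) appear to even exponent (or don't appear), so by the two-squares theorem n IS expressible as a sum of two squares.
Step 3: Build a representation. Here n = 113 · 149 is a product of primes ≡ 1 (mod 4). Each prime p ≡ 1 (mod 4) is itself a sum of two squares; find a² by testing p − a² for a perfect square:
  113: 113 − 1² = 112, 113 − 2² = 109, 113 − 3² = 104, 113 − 4² = 97, 113 − 5² = 88, 113 − 6² = 77, 113 − 7² = 64 = 8² ⇒ 113 = 7² + 8².
  149: 149 − 1² = 148, 149 − 2² = 145, 149 − 3² = 140, 149 − 4² = 133, 149 − 5² = 124, 149 − 6² = 113, 149 − 7² = 100 = 10² ⇒ 149 = 7² + 10².
  Combine using the Brahmagupta–Fibonacci identity (a² + b²)(c² + d²) = (ac − bd)² + (ad + bc)² = (ac + bd)² + (ad − bc)²:
  113 · 149 = 16837: from (7² + 8²)(7² + 10²), take (7·7 − 8·10, 7·10 + 8·7) = (49 − 80, 70 + 56) = (-31, 126); dropping signs (only squares matter) gives (31, 126); check 31² + 126² = 961 + 15876 = 16837 ✓.
Step 4: Order so x ≤ y and verify: 31² + 126² = 961 + 15876 = 16837 = n. ✓

n = 16837 = 31² + 126² (one valid representation with x ≤ y).


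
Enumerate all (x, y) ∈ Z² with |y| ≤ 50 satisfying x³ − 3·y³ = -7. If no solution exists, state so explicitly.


The equation is x³ - 3y³ = -7. For fixed y, x³ = 3·y³ − 7, so a solution requires the RHS to be a perfect cube.
Strategy: iterate y from -50 to 50, compute RHS = 3·y³ − 7, and check whether it is a (positive or negative) perfect cube.
Check small values of y:
  y = 0: RHS = -7 is not a perfect cube.
  y = 1: RHS = -4 is not a perfect cube.
  y = -1: RHS = -10 is not a perfect cube.
  y = 2: RHS = 17 is not a perfect cube.
  y = -2: RHS = -31 is not a perfect cube.
  y = 3: RHS = 74 is not a perfect cube.
  y = -3: RHS = -88 is not a perfect cube.
Continuing the search up to |y| = 50 finds no solutions either.
No (x, y) in the scanned range satisfies the equation.

No integer solutions with |y| ≤ 50.


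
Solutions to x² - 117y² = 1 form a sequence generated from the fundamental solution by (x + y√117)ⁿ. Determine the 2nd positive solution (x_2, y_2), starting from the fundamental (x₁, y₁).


Step 1: Find the fundamental solution (x₁, y₁) of x² - 117y² = 1.
  Expand √117 as a continued fraction. a₀ = ⌊√117⌋ = 10; iterate m_{k+1} = d_k·a_k − m_k, d_{k+1} = (117 − m_{k+1}²)/d_k, a_{k+1} = ⌊(a₀ + m_{k+1})/d_{k+1}⌋ (starting m₀ = 0, d₀ = 1), with convergents p_k = a_k·p_{k-1} + p_{k-2}, q_k = a_k·q_{k-1} + q_{k-2} (p₋₁ = 1, q₋₁ = 0):
  k = 0: a₀ = 10; p₀/q₀ = 10/1; p₀² − 117·q₀² = 100 − 117 = -17.
  k = 1: m = 10, d = 17, a = ⌊(10 + 10)/17⌋ = 1; p/q = (1·10 + 1)/(1·1 + 0) = 11/1; p² − 117·q² = 121 − 117 = 4.
  k = 2: m = 7, d = 4, a = ⌊(10 + 7)/4⌋ = 4; p/q = (4·11 + 10)/(4·1 + 1) = 54/5; p² − 117·q² = 2916 − 2925 = -9.
  k = 3: m = 9, d = 9, a = ⌊(10 + 9)/9⌋ = 2; p/q = (2·54 + 11)/(2·5 + 1) = 119/11; p² − 117·q² = 14161 − 14157 = 4.
  k = 4: m = 9, d = 4, a = ⌊(10 + 9)/4⌋ = 4; p/q = (4·119 + 54)/(4·11 + 5) = 530/49; p² − 117·q² = 280900 − 280917 = -17.
  k = 5: m = 7, d = 17, a = ⌊(10 + 7)/17⌋ = 1; p/q = (1·530 + 119)/(1·49 + 11) = 649/60; p² − 117·q² = 421201 − 421200 = 1.
  The first convergent with p² − 117·q² = 1 gives the fundamental solution (x₁, y₁) = (649, 60).
Step 2: Apply the recurrence (x_{n+1}, y_{n+1}) = (x₁x_n + 117y₁y_n, x₁y_n + y₁x_n) repeatedly.
  From (x_1, y_1) = (649, 60): x_2 = 649·649 + 117·60·60 = 842401; y_2 = 649·60 + 60·649 = 77880.
Step 3: Verify x_2² - 117·y_2² = 709639444801 - 709639444800 = 1 (should be 1). ✓

(x_1, y_1) = (649, 60); (x_2, y_2) = (842401, 77880).


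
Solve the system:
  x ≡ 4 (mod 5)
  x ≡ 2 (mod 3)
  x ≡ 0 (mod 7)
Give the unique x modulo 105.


Moduli 5, 3, 7 are pairwise coprime; by CRT there is a unique solution modulo M = 5 · 3 · 7 = 105.
Solve pairwise, accumulating the modulus:
  Start with x ≡ 4 (mod 5).
  Combine with x ≡ 2 (mod 3): since gcd(5, 3) = 1, we get a unique residue mod 15.
    Write x = 4 + 5·t and substitute into x ≡ 2 (mod 3): 5·t ≡ 2 − 4 = -2 (mod 3).
    Reduce coefficients mod 3: 2·t ≡ 1 (mod 3).
    The inverse of 2 mod 3 is 2 (since 2·2 = 4 = 1·3 + 1), so t ≡ 2·1 = 2 ≡ 2 (mod 3).
    Then x = 4 + 5·2 = 14, valid modulo lcm(5, 3) = 15: x ≡ 14 (mod 15).
  Combine with x ≡ 0 (mod 7): since gcd(15, 7) = 1, we get a unique residue mod 105.
    Write x = 14 + 15·t and substitute into x ≡ 0 (mod 7): 15·t ≡ 0 − 14 = -14 (mod 7).
    Reduce coefficients mod 7: 1·t ≡ 0 (mod 7).
    So t ≡ 0 (mod 7).
    Then x = 14 + 15·0 = 14, valid modulo lcm(15, 7) = 105: x ≡ 14 (mod 105).
Verify: 14 mod 5 = 4 ✓, 14 mod 3 = 2 ✓, 14 mod 7 = 0 ✓.

x ≡ 14 (mod 105).


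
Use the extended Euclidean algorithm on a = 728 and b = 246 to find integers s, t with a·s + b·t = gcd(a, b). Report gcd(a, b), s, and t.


Euclidean algorithm on (728, 246) — divide until remainder is 0:
  728 = 2 · 246 + 236
  246 = 1 · 236 + 10
  236 = 23 · 10 + 6
  10 = 1 · 6 + 4
  6 = 1 · 4 + 2
  4 = 2 · 2 + 0
gcd(728, 246) = 2.
Track Bezout coefficients alongside the remainders: start with r₀ = 728 = a·1 + b·0 (s = 1, t = 0) and r₁ = 246 = a·0 + b·1 (s = 0, t = 1); each new remainder r_{k+1} = r_{k-1} − q_k·r_k inherits s_{k+1} = s_{k-1} − q_k·s_k, t_{k+1} = t_{k-1} − q_k·t_k, so r_k = a·s_k + b·t_k at every step:
  q = 2: r = 236, s = 1 − 2·0 = 1, t = 0 − 2·1 = -2  (check: 728·1 + 246·(-2) = 236)
  q = 1: r = 10, s = 0 − 1·1 = -1, t = 1 − 1·(-2) = 3  (check: 728·(-1) + 246·3 = 10)
  q = 23: r = 6, s = 1 − 23·(-1) = 24, t = -2 − 23·3 = -71  (check: 728·24 + 246·(-71) = 6)
  q = 1: r = 4, s = -1 − 1·24 = -25, t = 3 − 1·(-71) = 74  (check: 728·(-25) + 246·74 = 4)
  q = 1: r = 2, s = 24 − 1·(-25) = 49, t = -71 − 1·74 = -145  (check: 728·49 + 246·(-145) = 2)
The row with r = 2 (the gcd) gives the Bezout coefficients s = 49, t = -145.
Result: 728 · (49) + 246 · (-145) = 2.

gcd(728, 246) = 2; s = 49, t = -145 (check: 728·49 + 246·(-145) = 2).


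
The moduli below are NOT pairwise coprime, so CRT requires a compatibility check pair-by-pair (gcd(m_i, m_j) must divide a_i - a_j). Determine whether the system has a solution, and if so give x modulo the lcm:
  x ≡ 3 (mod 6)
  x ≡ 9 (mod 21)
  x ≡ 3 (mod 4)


Moduli 6, 21, 4 are not pairwise coprime, so CRT works modulo lcm(m_i) when all pairwise compatibility conditions hold.
Pairwise compatibility: gcd(m_i, m_j) must divide a_i - a_j for every pair.
Merge one congruence at a time:
  Start: x ≡ 3 (mod 6).
  Combine with x ≡ 9 (mod 21): gcd(6, 21) = 3; 9 - 3 = 6, which IS divisible by 3, so compatible.
    Write x = 3 + 6·t and substitute into x ≡ 9 (mod 21): 6·t ≡ 9 − 3 = 6 (mod 21).
    Divide the congruence (and modulus) by g = 3: 2·t ≡ 2 (mod 7).
    The inverse of 2 mod 7 is 4 (since 2·4 = 8 = 1·7 + 1), so t ≡ 4·2 = 8 ≡ 1 (mod 7).
    Then x = 3 + 6·1 = 9, valid modulo lcm(6, 21) = 42: x ≡ 9 (mod 42).
  Combine with x ≡ 3 (mod 4): gcd(42, 4) = 2; 3 - 9 = -6, which IS divisible by 2, so compatible.
    Write x = 9 + 42·t and substitute into x ≡ 3 (mod 4): 42·t ≡ 3 − 9 = -6 (mod 4).
    Divide the congruence (and modulus) by g = 2: 21·t ≡ -3 (mod 2).
    Reduce coefficients mod 2: 1·t ≡ 1 (mod 2).
    So t ≡ 1 (mod 2).
    Then x = 9 + 42·1 = 51, valid modulo lcm(42, 4) = 84: x ≡ 51 (mod 84).
Verify: 51 mod 6 = 3, 51 mod 21 = 9, 51 mod 4 = 3.

x ≡ 51 (mod 84).


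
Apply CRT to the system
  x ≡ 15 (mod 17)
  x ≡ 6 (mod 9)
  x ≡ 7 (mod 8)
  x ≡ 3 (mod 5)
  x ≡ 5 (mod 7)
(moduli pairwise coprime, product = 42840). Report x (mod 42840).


Product of moduli M = 17 · 9 · 8 · 5 · 7 = 42840.
Merge one congruence at a time:
  Start: x ≡ 15 (mod 17).
  Combine with x ≡ 6 (mod 9); new modulus lcm = 153.
    Write x = 15 + 17·t and substitute into x ≡ 6 (mod 9): 17·t ≡ 6 − 15 = -9 (mod 9).
    Reduce coefficients mod 9: 8·t ≡ 0 (mod 9).
    The inverse of 8 mod 9 is 8 (since 8·8 = 64 = 7·9 + 1), so t ≡ 8·0 = 0 ≡ 0 (mod 9).
    Then x = 15 + 17·0 = 15, valid modulo lcm(17, 9) = 153: x ≡ 15 (mod 153).
  Combine with x ≡ 7 (mod 8); new modulus lcm = 1224.
    Write x = 15 + 153·t and substitute into x ≡ 7 (mod 8): 153·t ≡ 7 − 15 = -8 (mod 8).
    Reduce coefficients mod 8: 1·t ≡ 0 (mod 8).
    So t ≡ 0 (mod 8).
    Then x = 15 + 153·0 = 15, valid modulo lcm(153, 8) = 1224: x ≡ 15 (mod 1224).
  Combine with x ≡ 3 (mod 5); new modulus lcm = 6120.
    Write x = 15 + 1224·t and substitute into x ≡ 3 (mod 5): 1224·t ≡ 3 − 15 = -12 (mod 5).
    Reduce coefficients mod 5: 4·t ≡ 3 (mod 5).
    The inverse of 4 mod 5 is 4 (since 4·4 = 16 = 3·5 + 1), so t ≡ 4·3 = 12 ≡ 2 (mod 5).
    Then x = 15 + 1224·2 = 2463, valid modulo lcm(1224, 5) = 6120: x ≡ 2463 (mod 6120).
  Combine with x ≡ 5 (mod 7); new modulus lcm = 42840.
    Write x = 2463 + 6120·t and substitute into x ≡ 5 (mod 7): 6120·t ≡ 5 − 2463 = -2458 (mod 7).
    Reduce coefficients mod 7: 2·t ≡ 6 (mod 7).
    The inverse of 2 mod 7 is 4 (since 2·4 = 8 = 1·7 + 1), so t ≡ 4·6 = 24 ≡ 3 (mod 7).
    Then x = 2463 + 6120·3 = 20823, valid modulo lcm(6120, 7) = 42840: x ≡ 20823 (mod 42840).
Verify against each original: 20823 mod 17 = 15, 20823 mod 9 = 6, 20823 mod 8 = 7, 20823 mod 5 = 3, 20823 mod 7 = 5.

x ≡ 20823 (mod 42840).


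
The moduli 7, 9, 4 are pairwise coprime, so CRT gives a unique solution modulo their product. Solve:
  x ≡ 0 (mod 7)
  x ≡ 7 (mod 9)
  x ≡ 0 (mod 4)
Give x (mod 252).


Moduli 7, 9, 4 are pairwise coprime; by CRT there is a unique solution modulo M = 7 · 9 · 4 = 252.
Solve pairwise, accumulating the modulus:
  Start with x ≡ 0 (mod 7).
  Combine with x ≡ 7 (mod 9): since gcd(7, 9) = 1, we get a unique residue mod 63.
    Write x = 0 + 7·t and substitute into x ≡ 7 (mod 9): 7·t ≡ 7 − 0 = 7 (mod 9).
    The inverse of 7 mod 9 is 4 (since 7·4 = 28 = 3·9 + 1), so t ≡ 4·7 = 28 ≡ 1 (mod 9).
    Then x = 0 + 7·1 = 7, valid modulo lcm(7, 9) = 63: x ≡ 7 (mod 63).
  Combine with x ≡ 0 (mod 4): since gcd(63, 4) = 1, we get a unique residue mod 252.
    Write x = 7 + 63·t and substitute into x ≡ 0 (mod 4): 63·t ≡ 0 − 7 = -7 (mod 4).
    Reduce coefficients mod 4: 3·t ≡ 1 (mod 4).
    The inverse of 3 mod 4 is 3 (since 3·3 = 9 = 2·4 + 1), so t ≡ 3·1 = 3 ≡ 3 (mod 4).
    Then x = 7 + 63·3 = 196, valid modulo lcm(63, 4) = 252: x ≡ 196 (mod 252).
Verify: 196 mod 7 = 0 ✓, 196 mod 9 = 7 ✓, 196 mod 4 = 0 ✓.

x ≡ 196 (mod 252).


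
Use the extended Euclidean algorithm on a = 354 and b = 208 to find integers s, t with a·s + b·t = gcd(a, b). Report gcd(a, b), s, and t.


Euclidean algorithm on (354, 208) — divide until remainder is 0:
  354 = 1 · 208 + 146
  208 = 1 · 146 + 62
  146 = 2 · 62 + 22
  62 = 2 · 22 + 18
  22 = 1 · 18 + 4
  18 = 4 · 4 + 2
  4 = 2 · 2 + 0
gcd(354, 208) = 2.
Track Bezout coefficients alongside the remainders: start with r₀ = 354 = a·1 + b·0 (s = 1, t = 0) and r₁ = 208 = a·0 + b·1 (s = 0, t = 1); each new remainder r_{k+1} = r_{k-1} − q_k·r_k inherits s_{k+1} = s_{k-1} − q_k·s_k, t_{k+1} = t_{k-1} − q_k·t_k, so r_k = a·s_k + b·t_k at every step:
  q = 1: r = 146, s = 1 − 1·0 = 1, t = 0 − 1·1 = -1  (check: 354·1 + 208·(-1) = 146)
  q = 1: r = 62, s = 0 − 1·1 = -1, t = 1 − 1·(-1) = 2  (check: 354·(-1) + 208·2 = 62)
  q = 2: r = 22, s = 1 − 2·(-1) = 3, t = -1 − 2·2 = -5  (check: 354·3 + 208·(-5) = 22)
  q = 2: r = 18, s = -1 − 2·3 = -7, t = 2 − 2·(-5) = 12  (check: 354·(-7) + 208·12 = 18)
  q = 1: r = 4, s = 3 − 1·(-7) = 10, t = -5 − 1·12 = -17  (check: 354·10 + 208·(-17) = 4)
  q = 4: r = 2, s = -7 − 4·10 = -47, t = 12 − 4·(-17) = 80  (check: 354·(-47) + 208·80 = 2)
The row with r = 2 (the gcd) gives the Bezout coefficients s = -47, t = 80.
Result: 354 · (-47) + 208 · (80) = 2.

gcd(354, 208) = 2; s = -47, t = 80 (check: 354·(-47) + 208·80 = 2).


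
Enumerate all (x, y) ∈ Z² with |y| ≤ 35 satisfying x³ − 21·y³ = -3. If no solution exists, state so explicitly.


The equation is x³ - 21y³ = -3. For fixed y, x³ = 21·y³ − 3, so a solution requires the RHS to be a perfect cube.
Strategy: iterate y from -35 to 35, compute RHS = 21·y³ − 3, and check whether it is a (positive or negative) perfect cube.
Check small values of y:
  y = 0: RHS = -3 is not a perfect cube.
  y = 1: RHS = 18 is not a perfect cube.
  y = -1: RHS = -24 is not a perfect cube.
  y = 2: RHS = 165 is not a perfect cube.
  y = -2: RHS = -171 is not a perfect cube.
  y = 3: RHS = 564 is not a perfect cube.
  y = -3: RHS = -570 is not a perfect cube.
Continuing the search up to |y| = 35 finds no solutions either.
No (x, y) in the scanned range satisfies the equation.

No integer solutions with |y| ≤ 35.


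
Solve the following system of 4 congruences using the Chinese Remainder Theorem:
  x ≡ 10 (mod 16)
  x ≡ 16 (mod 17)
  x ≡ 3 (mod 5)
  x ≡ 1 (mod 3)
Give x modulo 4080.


Product of moduli M = 16 · 17 · 5 · 3 = 4080.
Merge one congruence at a time:
  Start: x ≡ 10 (mod 16).
  Combine with x ≡ 16 (mod 17); new modulus lcm = 272.
    Write x = 10 + 16·t and substitute into x ≡ 16 (mod 17): 16·t ≡ 16 − 10 = 6 (mod 17).
    The inverse of 16 mod 17 is 16 (since 16·16 = 256 = 15·17 + 1), so t ≡ 16·6 = 96 ≡ 11 (mod 17).
    Then x = 10 + 16·11 = 186, valid modulo lcm(16, 17) = 272: x ≡ 186 (mod 272).
  Combine with x ≡ 3 (mod 5); new modulus lcm = 1360.
    Write x = 186 + 272·t and substitute into x ≡ 3 (mod 5): 272·t ≡ 3 − 186 = -183 (mod 5).
    Reduce coefficients mod 5: 2·t ≡ 2 (mod 5).
    The inverse of 2 mod 5 is 3 (since 2·3 = 6 = 1·5 + 1), so t ≡ 3·2 = 6 ≡ 1 (mod 5).
    Then x = 186 + 272·1 = 458, valid modulo lcm(272, 5) = 1360: x ≡ 458 (mod 1360).
  Combine with x ≡ 1 (mod 3); new modulus lcm = 4080.
    Write x = 458 + 1360·t and substitute into x ≡ 1 (mod 3): 1360·t ≡ 1 − 458 = -457 (mod 3).
    Reduce coefficients mod 3: 1·t ≡ 2 (mod 3).
    So t ≡ 2 (mod 3).
    Then x = 458 + 1360·2 = 3178, valid modulo lcm(1360, 3) = 4080: x ≡ 3178 (mod 4080).
Verify against each original: 3178 mod 16 = 10, 3178 mod 17 = 16, 3178 mod 5 = 3, 3178 mod 3 = 1.

x ≡ 3178 (mod 4080).


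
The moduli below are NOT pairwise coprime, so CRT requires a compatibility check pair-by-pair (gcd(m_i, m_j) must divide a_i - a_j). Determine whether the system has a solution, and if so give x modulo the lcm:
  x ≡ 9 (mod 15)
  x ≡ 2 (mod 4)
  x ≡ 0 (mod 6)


Moduli 15, 4, 6 are not pairwise coprime, so CRT works modulo lcm(m_i) when all pairwise compatibility conditions hold.
Pairwise compatibility: gcd(m_i, m_j) must divide a_i - a_j for every pair.
Merge one congruence at a time:
  Start: x ≡ 9 (mod 15).
  Combine with x ≡ 2 (mod 4): gcd(15, 4) = 1; 2 - 9 = -7, which IS divisible by 1, so compatible.
    Write x = 9 + 15·t and substitute into x ≡ 2 (mod 4): 15·t ≡ 2 − 9 = -7 (mod 4).
    Reduce coefficients mod 4: 3·t ≡ 1 (mod 4).
    The inverse of 3 mod 4 is 3 (since 3·3 = 9 = 2·4 + 1), so t ≡ 3·1 = 3 ≡ 3 (mod 4).
    Then x = 9 + 15·3 = 54, valid modulo lcm(15, 4) = 60: x ≡ 54 (mod 60).
  Combine with x ≡ 0 (mod 6): gcd(60, 6) = 6; 0 - 54 = -54, which IS divisible by 6, so compatible.
    Write x = 54 + 60·t and substitute into x ≡ 0 (mod 6): 60·t ≡ 0 − 54 = -54 (mod 6).
    Divide the congruence (and modulus) by g = 6: 10·t ≡ -9 (mod 1).
    Modulo 1 every t works; take t = 0.
    Then x = 54 + 60·0 = 54, valid modulo lcm(60, 6) = 60: x ≡ 54 (mod 60).
Verify: 54 mod 15 = 9, 54 mod 4 = 2, 54 mod 6 = 0.

x ≡ 54 (mod 60).


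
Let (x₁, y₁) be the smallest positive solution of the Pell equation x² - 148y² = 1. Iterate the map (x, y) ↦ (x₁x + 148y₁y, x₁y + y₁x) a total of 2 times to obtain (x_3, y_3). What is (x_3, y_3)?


Step 1: Find the fundamental solution (x₁, y₁) of x² - 148y² = 1.
  Expand √148 as a continued fraction. a₀ = ⌊√148⌋ = 12; iterate m_{k+1} = d_k·a_k − m_k, d_{k+1} = (148 − m_{k+1}²)/d_k, a_{k+1} = ⌊(a₀ + m_{k+1})/d_{k+1}⌋ (starting m₀ = 0, d₀ = 1), with convergents p_k = a_k·p_{k-1} + p_{k-2}, q_k = a_k·q_{k-1} + q_{k-2} (p₋₁ = 1, q₋₁ = 0):
  k = 0: a₀ = 12; p₀/q₀ = 12/1; p₀² − 148·q₀² = 144 − 148 = -4.
  k = 1: m = 12, d = 4, a = ⌊(12 + 12)/4⌋ = 6; p/q = (6·12 + 1)/(6·1 + 0) = 73/6; p² − 148·q² = 5329 − 5328 = 1.
  The first convergent with p² − 148·q² = 1 gives the fundamental solution (x₁, y₁) = (73, 6).
Step 2: Apply the recurrence (x_{n+1}, y_{n+1}) = (x₁x_n + 148y₁y_n, x₁y_n + y₁x_n) repeatedly.
  From (x_1, y_1) = (73, 6): x_2 = 73·73 + 148·6·6 = 10657; y_2 = 73·6 + 6·73 = 876.
  From (x_2, y_2) = (10657, 876): x_3 = 73·10657 + 148·6·876 = 1555849; y_3 = 73·876 + 6·10657 = 127890.
Step 3: Verify x_3² - 148·y_3² = 2420666110801 - 2420666110800 = 1 (should be 1). ✓

(x_1, y_1) = (73, 6); (x_3, y_3) = (1555849, 127890).


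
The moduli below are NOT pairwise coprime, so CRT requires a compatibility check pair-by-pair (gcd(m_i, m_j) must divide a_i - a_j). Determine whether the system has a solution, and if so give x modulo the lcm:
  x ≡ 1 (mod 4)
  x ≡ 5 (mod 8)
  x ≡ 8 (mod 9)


Moduli 4, 8, 9 are not pairwise coprime, so CRT works modulo lcm(m_i) when all pairwise compatibility conditions hold.
Pairwise compatibility: gcd(m_i, m_j) must divide a_i - a_j for every pair.
Merge one congruence at a time:
  Start: x ≡ 1 (mod 4).
  Combine with x ≡ 5 (mod 8): gcd(4, 8) = 4; 5 - 1 = 4, which IS divisible by 4, so compatible.
    Write x = 1 + 4·t and substitute into x ≡ 5 (mod 8): 4·t ≡ 5 − 1 = 4 (mod 8).
    Divide the congruence (and modulus) by g = 4: 1·t ≡ 1 (mod 2).
    So t ≡ 1 (mod 2).
    Then x = 1 + 4·1 = 5, valid modulo lcm(4, 8) = 8: x ≡ 5 (mod 8).
  Combine with x ≡ 8 (mod 9): gcd(8, 9) = 1; 8 - 5 = 3, which IS divisible by 1, so compatible.
    Write x = 5 + 8·t and substitute into x ≡ 8 (mod 9): 8·t ≡ 8 − 5 = 3 (mod 9).
    The inverse of 8 mod 9 is 8 (since 8·8 = 64 = 7·9 + 1), so t ≡ 8·3 = 24 ≡ 6 (mod 9).
    Then x = 5 + 8·6 = 53, valid modulo lcm(8, 9) = 72: x ≡ 53 (mod 72).
Verify: 53 mod 4 = 1, 53 mod 8 = 5, 53 mod 9 = 8.

x ≡ 53 (mod 72).


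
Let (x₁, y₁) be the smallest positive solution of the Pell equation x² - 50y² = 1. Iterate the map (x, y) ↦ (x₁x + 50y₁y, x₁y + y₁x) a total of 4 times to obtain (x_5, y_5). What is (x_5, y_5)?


Step 1: Find the fundamental solution (x₁, y₁) of x² - 50y² = 1.
  Expand √50 as a continued fraction. a₀ = ⌊√50⌋ = 7; iterate m_{k+1} = d_k·a_k − m_k, d_{k+1} = (50 − m_{k+1}²)/d_k, a_{k+1} = ⌊(a₀ + m_{k+1})/d_{k+1}⌋ (starting m₀ = 0, d₀ = 1), with convergents p_k = a_k·p_{k-1} + p_{k-2}, q_k = a_k·q_{k-1} + q_{k-2} (p₋₁ = 1, q₋₁ = 0):
  k = 0: a₀ = 7; p₀/q₀ = 7/1; p₀² − 50·q₀² = 49 − 50 = -1.
  k = 1: m = 7, d = 1, a = ⌊(7 + 7)/1⌋ = 14; p/q = (14·7 + 1)/(14·1 + 0) = 99/14; p² − 50·q² = 9801 − 9800 = 1.
  The first convergent with p² − 50·q² = 1 gives the fundamental solution (x₁, y₁) = (99, 14).
Step 2: Apply the recurrence (x_{n+1}, y_{n+1}) = (x₁x_n + 50y₁y_n, x₁y_n + y₁x_n) repeatedly.
  From (x_1, y_1) = (99, 14): x_2 = 99·99 + 50·14·14 = 19601; y_2 = 99·14 + 14·99 = 2772.
  From (x_2, y_2) = (19601, 2772): x_3 = 99·19601 + 50·14·2772 = 3880899; y_3 = 99·2772 + 14·19601 = 548842.
  From (x_3, y_3) = (3880899, 548842): x_4 = 99·3880899 + 50·14·548842 = 768398401; y_4 = 99·548842 + 14·3880899 = 108667944.
  From (x_4, y_4) = (768398401, 108667944): x_5 = 99·768398401 + 50·14·108667944 = 152139002499; y_5 = 99·108667944 + 14·768398401 = 21515704070.
Step 3: Verify x_5² - 50·y_5² = 23146276081390728245001 - 23146276081390728245000 = 1 (should be 1). ✓

(x_1, y_1) = (99, 14); (x_5, y_5) = (152139002499, 21515704070).


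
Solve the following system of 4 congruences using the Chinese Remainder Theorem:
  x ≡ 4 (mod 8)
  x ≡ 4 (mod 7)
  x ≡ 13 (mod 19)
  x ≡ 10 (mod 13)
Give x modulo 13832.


Product of moduli M = 8 · 7 · 19 · 13 = 13832.
Merge one congruence at a time:
  Start: x ≡ 4 (mod 8).
  Combine with x ≡ 4 (mod 7); new modulus lcm = 56.
    Write x = 4 + 8·t and substitute into x ≡ 4 (mod 7): 8·t ≡ 4 − 4 = 0 (mod 7).
    Reduce coefficients mod 7: 1·t ≡ 0 (mod 7).
    So t ≡ 0 (mod 7).
    Then x = 4 + 8·0 = 4, valid modulo lcm(8, 7) = 56: x ≡ 4 (mod 56).
  Combine with x ≡ 13 (mod 19); new modulus lcm = 1064.
    Write x = 4 + 56·t and substitute into x ≡ 13 (mod 19): 56·t ≡ 13 − 4 = 9 (mod 19).
    Reduce coefficients mod 19: 18·t ≡ 9 (mod 19).
    The inverse of 18 mod 19 is 18 (since 18·18 = 324 = 17·19 + 1), so t ≡ 18·9 = 162 ≡ 10 (mod 19).
    Then x = 4 + 56·10 = 564, valid modulo lcm(56, 19) = 1064: x ≡ 564 (mod 1064).
  Combine with x ≡ 10 (mod 13); new modulus lcm = 13832.
    Write x = 564 + 1064·t and substitute into x ≡ 10 (mod 13): 1064·t ≡ 10 − 564 = -554 (mod 13).
    Reduce coefficients mod 13: 11·t ≡ 5 (mod 13).
    The inverse of 11 mod 13 is 6 (since 11·6 = 66 = 5·13 + 1), so t ≡ 6·5 = 30 ≡ 4 (mod 13).
    Then x = 564 + 1064·4 = 4820, valid modulo lcm(1064, 13) = 13832: x ≡ 4820 (mod 13832).
Verify against each original: 4820 mod 8 = 4, 4820 mod 7 = 4, 4820 mod 19 = 13, 4820 mod 13 = 10.

x ≡ 4820 (mod 13832).


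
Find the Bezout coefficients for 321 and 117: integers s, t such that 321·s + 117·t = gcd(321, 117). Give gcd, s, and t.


Euclidean algorithm on (321, 117) — divide until remainder is 0:
  321 = 2 · 117 + 87
  117 = 1 · 87 + 30
  87 = 2 · 30 + 27
  30 = 1 · 27 + 3
  27 = 9 · 3 + 0
gcd(321, 117) = 3.
Track Bezout coefficients alongside the remainders: start with r₀ = 321 = a·1 + b·0 (s = 1, t = 0) and r₁ = 117 = a·0 + b·1 (s = 0, t = 1); each new remainder r_{k+1} = r_{k-1} − q_k·r_k inherits s_{k+1} = s_{k-1} − q_k·s_k, t_{k+1} = t_{k-1} − q_k·t_k, so r_k = a·s_k + b·t_k at every step:
  q = 2: r = 87, s = 1 − 2·0 = 1, t = 0 − 2·1 = -2  (check: 321·1 + 117·(-2) = 87)
  q = 1: r = 30, s = 0 − 1·1 = -1, t = 1 − 1·(-2) = 3  (check: 321·(-1) + 117·3 = 30)
  q = 2: r = 27, s = 1 − 2·(-1) = 3, t = -2 − 2·3 = -8  (check: 321·3 + 117·(-8) = 27)
  q = 1: r = 3, s = -1 − 1·3 = -4, t = 3 − 1·(-8) = 11  (check: 321·(-4) + 117·11 = 3)
The row with r = 3 (the gcd) gives the Bezout coefficients s = -4, t = 11.
Result: 321 · (-4) + 117 · (11) = 3.

gcd(321, 117) = 3; s = -4, t = 11 (check: 321·(-4) + 117·11 = 3).


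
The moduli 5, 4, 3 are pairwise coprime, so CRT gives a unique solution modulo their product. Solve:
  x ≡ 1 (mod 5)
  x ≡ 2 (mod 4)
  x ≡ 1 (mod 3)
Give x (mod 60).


Moduli 5, 4, 3 are pairwise coprime; by CRT there is a unique solution modulo M = 5 · 4 · 3 = 60.
Solve pairwise, accumulating the modulus:
  Start with x ≡ 1 (mod 5).
  Combine with x ≡ 2 (mod 4): since gcd(5, 4) = 1, we get a unique residue mod 20.
    Write x = 1 + 5·t and substitute into x ≡ 2 (mod 4): 5·t ≡ 2 − 1 = 1 (mod 4).
    Reduce coefficients mod 4: 1·t ≡ 1 (mod 4).
    So t ≡ 1 (mod 4).
    Then x = 1 + 5·1 = 6, valid modulo lcm(5, 4) = 20: x ≡ 6 (mod 20).
  Combine with x ≡ 1 (mod 3): since gcd(20, 3) = 1, we get a unique residue mod 60.
    Write x = 6 + 20·t and substitute into x ≡ 1 (mod 3): 20·t ≡ 1 − 6 = -5 (mod 3).
    Reduce coefficients mod 3: 2·t ≡ 1 (mod 3).
    The inverse of 2 mod 3 is 2 (since 2·2 = 4 = 1·3 + 1), so t ≡ 2·1 = 2 ≡ 2 (mod 3).
    Then x = 6 + 20·2 = 46, valid modulo lcm(20, 3) = 60: x ≡ 46 (mod 60).
Verify: 46 mod 5 = 1 ✓, 46 mod 4 = 2 ✓, 46 mod 3 = 1 ✓.

x ≡ 46 (mod 60).


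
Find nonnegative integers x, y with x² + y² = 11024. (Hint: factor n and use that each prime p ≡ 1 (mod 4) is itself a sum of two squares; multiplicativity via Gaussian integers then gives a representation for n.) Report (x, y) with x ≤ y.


Step 1: Factor n = 11024 = 2^4 · 13 · 53.
Step 2: Check the mod-4 condition on each prime factor: 2 = 2 (special); 13 ≡ 1 (mod 4), exponent 1; 53 ≡ 1 (mod 4), exponent 1.
All primes ≡ 3 (mod 4) appear to even exponent (or don't appear), so by the two-squares theorem n IS expressible as a sum of two squares.
Step 3: Build a representation. Group n = k² · m with k = 4 and m = 13 · 53 = 689 (a product of primes ≡ 1 (mod 4)); a representation of m scales to one of n via (k·x)² + (k·y)² = k²(x² + y²). Each prime p ≡ 1 (mod 4) is itself a sum of two squares; find a² by testing p − a² for a perfect square:
  13: 13 − 1² = 12, 13 − 2² = 9 = 3² ⇒ 13 = 2² + 3².
  53: 53 − 1² = 52, 53 − 2² = 49 = 7² ⇒ 53 = 2² + 7².
  Combine using the Brahmagupta–Fibonacci identity (a² + b²)(c² + d²) = (ac − bd)² + (ad + bc)² = (ac + bd)² + (ad − bc)²:
  13 · 53 = 689: from (2² + 3²)(2² + 7²), take (2·2 − 3·7, 2·7 + 3·2) = (4 − 21, 14 + 6) = (-17, 20); dropping signs (only squares matter) gives (17, 20); check 17² + 20² = 289 + 400 = 689 ✓.
  Scale by k = 4: (4·17, 4·20) = (68, 80).
Step 4: Order so x ≤ y and verify: 68² + 80² = 4624 + 6400 = 11024 = n. ✓

n = 11024 = 68² + 80² (one valid representation with x ≤ y).


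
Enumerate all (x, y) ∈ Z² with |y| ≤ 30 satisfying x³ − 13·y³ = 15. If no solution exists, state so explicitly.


The equation is x³ - 13y³ = 15. For fixed y, x³ = 13·y³ + 15, so a solution requires the RHS to be a perfect cube.
Strategy: iterate y from -30 to 30, compute RHS = 13·y³ + 15, and check whether it is a (positive or negative) perfect cube.
Check small values of y:
  y = 0: RHS = 15 is not a perfect cube.
  y = 1: RHS = 28 is not a perfect cube.
  y = -1: RHS = 2 is not a perfect cube.
  y = 2: RHS = 119 is not a perfect cube.
  y = -2: RHS = -89 is not a perfect cube.
  y = 3: RHS = 366 is not a perfect cube.
  y = -3: RHS = -336 is not a perfect cube.
Continuing the search up to |y| = 30 finds no solutions either.
No (x, y) in the scanned range satisfies the equation.

No integer solutions with |y| ≤ 30.


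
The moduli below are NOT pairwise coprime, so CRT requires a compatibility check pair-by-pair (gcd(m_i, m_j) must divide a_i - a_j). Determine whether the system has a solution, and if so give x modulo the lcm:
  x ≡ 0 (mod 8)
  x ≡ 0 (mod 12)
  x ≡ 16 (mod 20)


Moduli 8, 12, 20 are not pairwise coprime, so CRT works modulo lcm(m_i) when all pairwise compatibility conditions hold.
Pairwise compatibility: gcd(m_i, m_j) must divide a_i - a_j for every pair.
Merge one congruence at a time:
  Start: x ≡ 0 (mod 8).
  Combine with x ≡ 0 (mod 12): gcd(8, 12) = 4; 0 - 0 = 0, which IS divisible by 4, so compatible.
    Write x = 0 + 8·t and substitute into x ≡ 0 (mod 12): 8·t ≡ 0 − 0 = 0 (mod 12).
    Divide the congruence (and modulus) by g = 4: 2·t ≡ 0 (mod 3).
    The inverse of 2 mod 3 is 2 (since 2·2 = 4 = 1·3 + 1), so t ≡ 2·0 = 0 ≡ 0 (mod 3).
    Then x = 0 + 8·0 = 0, valid modulo lcm(8, 12) = 24: x ≡ 0 (mod 24).
  Combine with x ≡ 16 (mod 20): gcd(24, 20) = 4; 16 - 0 = 16, which IS divisible by 4, so compatible.
    Write x = 0 + 24·t and substitute into x ≡ 16 (mod 20): 24·t ≡ 16 − 0 = 16 (mod 20).
    Divide the congruence (and modulus) by g = 4: 6·t ≡ 4 (mod 5).
    Reduce coefficients mod 5: 1·t ≡ 4 (mod 5).
    So t ≡ 4 (mod 5).
    Then x = 0 + 24·4 = 96, valid modulo lcm(24, 20) = 120: x ≡ 96 (mod 120).
Verify: 96 mod 8 = 0, 96 mod 12 = 0, 96 mod 20 = 16.

x ≡ 96 (mod 120).


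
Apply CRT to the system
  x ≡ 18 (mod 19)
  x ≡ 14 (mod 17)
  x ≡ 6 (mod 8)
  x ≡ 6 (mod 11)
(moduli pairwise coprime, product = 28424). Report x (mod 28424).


Product of moduli M = 19 · 17 · 8 · 11 = 28424.
Merge one congruence at a time:
  Start: x ≡ 18 (mod 19).
  Combine with x ≡ 14 (mod 17); new modulus lcm = 323.
    Write x = 18 + 19·t and substitute into x ≡ 14 (mod 17): 19·t ≡ 14 − 18 = -4 (mod 17).
    Reduce coefficients mod 17: 2·t ≡ 13 (mod 17).
    The inverse of 2 mod 17 is 9 (since 2·9 = 18 = 1·17 + 1), so t ≡ 9·13 = 117 ≡ 15 (mod 17).
    Then x = 18 + 19·15 = 303, valid modulo lcm(19, 17) = 323: x ≡ 303 (mod 323).
  Combine with x ≡ 6 (mod 8); new modulus lcm = 2584.
    Write x = 303 + 323·t and substitute into x ≡ 6 (mod 8): 323·t ≡ 6 − 303 = -297 (mod 8).
    Reduce coefficients mod 8: 3·t ≡ 7 (mod 8).
    The inverse of 3 mod 8 is 3 (since 3·3 = 9 = 1·8 + 1), so t ≡ 3·7 = 21 ≡ 5 (mod 8).
    Then x = 303 + 323·5 = 1918, valid modulo lcm(323, 8) = 2584: x ≡ 1918 (mod 2584).
  Combine with x ≡ 6 (mod 11); new modulus lcm = 28424.
    Write x = 1918 + 2584·t and substitute into x ≡ 6 (mod 11): 2584·t ≡ 6 − 1918 = -1912 (mod 11).
    Reduce coefficients mod 11: 10·t ≡ 2 (mod 11).
    The inverse of 10 mod 11 is 10 (since 10·10 = 100 = 9·11 + 1), so t ≡ 10·2 = 20 ≡ 9 (mod 11).
    Then x = 1918 + 2584·9 = 25174, valid modulo lcm(2584, 11) = 28424: x ≡ 25174 (mod 28424).
Verify against each original: 25174 mod 19 = 18, 25174 mod 17 = 14, 25174 mod 8 = 6, 25174 mod 11 = 6.

x ≡ 25174 (mod 28424).


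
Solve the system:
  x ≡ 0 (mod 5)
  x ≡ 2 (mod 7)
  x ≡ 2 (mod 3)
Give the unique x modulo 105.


Moduli 5, 7, 3 are pairwise coprime; by CRT there is a unique solution modulo M = 5 · 7 · 3 = 105.
Solve pairwise, accumulating the modulus:
  Start with x ≡ 0 (mod 5).
  Combine with x ≡ 2 (mod 7): since gcd(5, 7) = 1, we get a unique residue mod 35.
    Write x = 0 + 5·t and substitute into x ≡ 2 (mod 7): 5·t ≡ 2 − 0 = 2 (mod 7).
    The inverse of 5 mod 7 is 3 (since 5·3 = 15 = 2·7 + 1), so t ≡ 3·2 = 6 ≡ 6 (mod 7).
    Then x = 0 + 5·6 = 30, valid modulo lcm(5, 7) = 35: x ≡ 30 (mod 35).
  Combine with x ≡ 2 (mod 3): since gcd(35, 3) = 1, we get a unique residue mod 105.
    Write x = 30 + 35·t and substitute into x ≡ 2 (mod 3): 35·t ≡ 2 − 30 = -28 (mod 3).
    Reduce coefficients mod 3: 2·t ≡ 2 (mod 3).
    The inverse of 2 mod 3 is 2 (since 2·2 = 4 = 1·3 + 1), so t ≡ 2·2 = 4 ≡ 1 (mod 3).
    Then x = 30 + 35·1 = 65, valid modulo lcm(35, 3) = 105: x ≡ 65 (mod 105).
Verify: 65 mod 5 = 0 ✓, 65 mod 7 = 2 ✓, 65 mod 3 = 2 ✓.

x ≡ 65 (mod 105).


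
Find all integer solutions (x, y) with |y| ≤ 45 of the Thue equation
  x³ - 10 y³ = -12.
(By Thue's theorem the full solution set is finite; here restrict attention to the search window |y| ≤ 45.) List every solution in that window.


The equation is x³ - 10y³ = -12. For fixed y, x³ = 10·y³ − 12, so a solution requires the RHS to be a perfect cube.
Strategy: iterate y from -45 to 45, compute RHS = 10·y³ − 12, and check whether it is a (positive or negative) perfect cube.
Check small values of y:
  y = 0: RHS = -12 is not a perfect cube.
  y = 1: RHS = -2 is not a perfect cube.
  y = -1: RHS = -22 is not a perfect cube.
  y = 2: RHS = 68 is not a perfect cube.
  y = -2: RHS = -92 is not a perfect cube.
  y = 3: RHS = 258 is not a perfect cube.
  y = -3: RHS = -282 is not a perfect cube.
Continuing the search up to |y| = 45 finds no solutions either.
No (x, y) in the scanned range satisfies the equation.

No integer solutions with |y| ≤ 45.
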